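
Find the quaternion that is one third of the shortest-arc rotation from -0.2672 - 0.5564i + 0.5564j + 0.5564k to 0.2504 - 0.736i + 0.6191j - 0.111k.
-0.0981 - 0.678i + 0.634j + 0.3589k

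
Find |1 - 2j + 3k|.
√14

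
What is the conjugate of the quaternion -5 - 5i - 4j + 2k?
-5 + 5i + 4j - 2k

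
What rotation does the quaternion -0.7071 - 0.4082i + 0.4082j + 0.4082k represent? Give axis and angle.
axis = (-√3/3, √3/3, √3/3), θ = 3π/2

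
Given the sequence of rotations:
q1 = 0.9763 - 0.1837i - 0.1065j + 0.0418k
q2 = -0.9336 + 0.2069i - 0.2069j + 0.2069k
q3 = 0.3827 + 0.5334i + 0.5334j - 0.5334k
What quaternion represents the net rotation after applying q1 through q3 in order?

q2 · q1 = -0.9041 + 0.3869i - 0.1492j + 0.1029k
q3 · q2 · q1 = -0.4179 - 0.3589i - 0.8006j + 0.2357k
-0.4179 - 0.3589i - 0.8006j + 0.2357k


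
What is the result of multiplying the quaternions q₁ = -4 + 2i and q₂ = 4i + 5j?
-8 - 16i - 20j + 10k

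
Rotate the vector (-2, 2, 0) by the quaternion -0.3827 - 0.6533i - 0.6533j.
(1.414, -1.414, 2)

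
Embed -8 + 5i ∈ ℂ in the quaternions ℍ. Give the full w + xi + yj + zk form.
-8 + 5i + 0j + 0k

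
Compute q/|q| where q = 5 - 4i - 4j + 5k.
0.5522 - 0.4417i - 0.4417j + 0.5522k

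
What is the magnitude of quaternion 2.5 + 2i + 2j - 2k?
4.272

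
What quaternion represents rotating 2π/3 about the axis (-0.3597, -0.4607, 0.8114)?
0.5 - 0.3115i - 0.399j + 0.7027k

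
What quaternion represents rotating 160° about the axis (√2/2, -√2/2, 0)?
0.1736 + 0.6964i - 0.6964j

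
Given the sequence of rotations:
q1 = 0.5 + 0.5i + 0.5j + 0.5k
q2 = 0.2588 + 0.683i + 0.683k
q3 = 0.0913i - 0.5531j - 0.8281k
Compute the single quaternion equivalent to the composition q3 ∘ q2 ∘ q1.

q2 · q1 = -0.5536 + 0.1294i + 0.1294j + 0.8124k
q3 · q2 · q1 = 0.7325 - 0.3927i + 0.1249j + 0.5418k
0.7325 - 0.3927i + 0.1249j + 0.5418k


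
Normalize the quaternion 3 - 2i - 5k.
0.4867 - 0.3244i - 0.8111k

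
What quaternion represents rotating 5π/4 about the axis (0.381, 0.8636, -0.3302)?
-0.3827 + 0.352i + 0.7979j - 0.3051k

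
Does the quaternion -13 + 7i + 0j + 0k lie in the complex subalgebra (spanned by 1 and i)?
Yes. The quaternion -13 + 7i has j- and k-coefficients y = z = 0, so it lies in the complex subalgebra spanned by 1 and i.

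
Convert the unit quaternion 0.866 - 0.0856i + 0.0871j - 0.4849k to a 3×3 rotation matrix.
[[0.5146, 0.8249, 0.2339], [-0.8548, 0.5151, 0.0638], [-0.0678, -0.2327, 0.9702]]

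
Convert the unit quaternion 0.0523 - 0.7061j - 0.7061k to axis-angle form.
axis = (0, -√2/2, -√2/2), θ = 174°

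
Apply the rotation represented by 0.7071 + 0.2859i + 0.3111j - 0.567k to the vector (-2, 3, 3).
(2.96, -0.443, 3.612)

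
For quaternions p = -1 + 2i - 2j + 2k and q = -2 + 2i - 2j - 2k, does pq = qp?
No: pq = -2 + 2i + 14j - 2k ≠ -2 - 14i - 2j - 2k = qp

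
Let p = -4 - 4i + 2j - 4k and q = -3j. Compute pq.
6 - 12i + 12j + 12k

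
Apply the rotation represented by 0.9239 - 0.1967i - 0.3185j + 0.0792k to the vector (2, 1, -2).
(2.787, 0.827, -0.739)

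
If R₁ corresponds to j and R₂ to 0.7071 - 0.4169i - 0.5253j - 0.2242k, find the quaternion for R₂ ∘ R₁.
0.5253 + 0.2242i + 0.7071j - 0.4169k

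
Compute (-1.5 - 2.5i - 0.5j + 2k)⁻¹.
-0.1176 + 0.1961i + 0.0392j - 0.1569k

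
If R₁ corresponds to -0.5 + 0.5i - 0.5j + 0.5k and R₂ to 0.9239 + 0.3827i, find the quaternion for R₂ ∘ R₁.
-0.6533 + 0.2706i - 0.6533j + 0.2706k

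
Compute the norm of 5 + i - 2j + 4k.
√46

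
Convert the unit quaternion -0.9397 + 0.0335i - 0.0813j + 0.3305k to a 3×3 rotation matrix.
[[0.7683, 0.6157, 0.1749], [-0.6266, 0.7793, 0.0092], [-0.1307, -0.1167, 0.9845]]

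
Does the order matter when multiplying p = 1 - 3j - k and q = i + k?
Yes: pq = 1 - 2i - j + 4k ≠ 1 + 4i + j - 2k = qp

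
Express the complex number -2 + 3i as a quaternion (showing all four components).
-2 + 3i + 0j + 0k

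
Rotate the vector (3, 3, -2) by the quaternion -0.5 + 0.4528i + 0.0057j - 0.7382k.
(-1.121, -0.158, -4.552)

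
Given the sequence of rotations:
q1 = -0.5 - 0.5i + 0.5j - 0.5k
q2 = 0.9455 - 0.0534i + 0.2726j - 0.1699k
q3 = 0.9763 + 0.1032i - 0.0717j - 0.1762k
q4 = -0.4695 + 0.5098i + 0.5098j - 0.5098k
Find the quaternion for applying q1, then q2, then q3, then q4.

q2 · q1 = -0.7207 - 0.4974i + 0.3947j - 0.2782k
q3 · q2 · q1 = -0.673 - 0.4705i + 0.5534j - 0.1395k
q4 · q3 · q2 · q1 = 0.2026 + 0.0888i - 0.2919j + 0.9306k
0.2026 + 0.0888i - 0.2919j + 0.9306k


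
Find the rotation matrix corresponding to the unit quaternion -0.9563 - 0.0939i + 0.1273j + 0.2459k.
[[0.8467, 0.4464, -0.2897], [-0.4942, 0.8614, -0.117], [0.1973, 0.2422, 0.95]]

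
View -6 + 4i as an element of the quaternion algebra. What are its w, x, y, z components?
-6 + 4i + 0j + 0k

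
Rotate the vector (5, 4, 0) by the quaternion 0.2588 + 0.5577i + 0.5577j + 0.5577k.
(0.113, 3.577, 5.31)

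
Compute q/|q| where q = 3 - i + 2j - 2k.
0.7071 - 0.2357i + 0.4714j - 0.4714k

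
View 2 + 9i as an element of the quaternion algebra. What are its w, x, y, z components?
2 + 9i + 0j + 0k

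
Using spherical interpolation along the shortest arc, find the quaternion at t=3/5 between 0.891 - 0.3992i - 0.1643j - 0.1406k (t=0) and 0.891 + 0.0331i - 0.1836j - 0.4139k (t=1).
0.9205 - 0.1454i - 0.1817j - 0.314k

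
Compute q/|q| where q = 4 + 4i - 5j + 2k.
0.5121 + 0.5121i - 0.6402j + 0.2561k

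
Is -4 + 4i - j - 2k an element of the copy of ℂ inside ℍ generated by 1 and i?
No. The quaternion -4 + 4i - j - 2k has j-coefficient y = -1 and k-coefficient z = -2, not both zero, so it does not lie in the complex subalgebra spanned by 1 and i.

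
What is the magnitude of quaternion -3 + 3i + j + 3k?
√28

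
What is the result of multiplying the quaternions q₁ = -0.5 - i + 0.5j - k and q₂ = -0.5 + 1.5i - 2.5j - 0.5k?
2.5 - 3i - j + 2.5k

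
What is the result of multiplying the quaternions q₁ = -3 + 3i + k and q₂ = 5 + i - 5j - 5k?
-13 + 17i + 31j + 5k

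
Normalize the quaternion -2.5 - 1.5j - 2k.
-0.7071 - 0.4243j - 0.5657k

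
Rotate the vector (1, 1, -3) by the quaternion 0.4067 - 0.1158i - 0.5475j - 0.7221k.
(0.906, -3.185, 0.188)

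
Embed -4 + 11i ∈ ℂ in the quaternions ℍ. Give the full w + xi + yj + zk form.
-4 + 11i + 0j + 0k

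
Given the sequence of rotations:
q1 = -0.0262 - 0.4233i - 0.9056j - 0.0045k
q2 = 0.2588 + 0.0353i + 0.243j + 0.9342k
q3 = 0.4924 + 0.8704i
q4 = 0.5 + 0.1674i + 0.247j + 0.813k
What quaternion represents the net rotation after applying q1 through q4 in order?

q2 · q1 = 0.2324 + 0.7344i - 0.636j + 0.0453k
q3 · q2 · q1 = -0.5248 + 0.5639i - 0.3526j - 0.5313k
q4 · q3 · q2 · q1 = 0.1622 + 0.3495i + 0.2415j - 0.8906k
0.1622 + 0.3495i + 0.2415j - 0.8906k


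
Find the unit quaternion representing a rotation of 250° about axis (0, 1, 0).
-0.5736 + 0.8192j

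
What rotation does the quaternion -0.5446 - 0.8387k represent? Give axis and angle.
axis = (0, 0, -1), θ = 246°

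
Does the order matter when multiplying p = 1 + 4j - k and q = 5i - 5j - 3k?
Yes: pq = 17 - 12i - 10j - 23k ≠ 17 + 22i + 17k = qp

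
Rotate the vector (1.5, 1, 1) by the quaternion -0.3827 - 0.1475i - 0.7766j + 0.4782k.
(0.053, -0.562, -1.983)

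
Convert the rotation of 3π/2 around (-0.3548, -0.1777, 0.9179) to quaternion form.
-0.7071 - 0.2509i - 0.1257j + 0.6491k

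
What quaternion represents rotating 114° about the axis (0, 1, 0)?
0.5446 + 0.8387j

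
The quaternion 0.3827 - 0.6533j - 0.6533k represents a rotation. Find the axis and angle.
axis = (0, -√2/2, -√2/2), θ = 3π/4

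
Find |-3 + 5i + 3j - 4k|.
√59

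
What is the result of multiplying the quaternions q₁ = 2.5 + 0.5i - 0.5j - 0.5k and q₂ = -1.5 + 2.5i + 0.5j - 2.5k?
-6 + 7i + 2j - 4k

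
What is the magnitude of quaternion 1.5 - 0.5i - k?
1.871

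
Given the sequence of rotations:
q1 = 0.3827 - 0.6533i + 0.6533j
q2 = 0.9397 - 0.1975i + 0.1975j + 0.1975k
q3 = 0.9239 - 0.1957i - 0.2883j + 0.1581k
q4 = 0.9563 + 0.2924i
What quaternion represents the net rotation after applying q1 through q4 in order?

q2 · q1 = 0.1016 - 0.8185i + 0.5605j + 0.0756k
q3 · q2 · q1 = 0.0833 - 0.8865i + 0.3739j - 0.2598k
q4 · q3 · q2 · q1 = 0.3389 - 0.8234i + 0.4335j - 0.1391k
0.3389 - 0.8234i + 0.4335j - 0.1391k


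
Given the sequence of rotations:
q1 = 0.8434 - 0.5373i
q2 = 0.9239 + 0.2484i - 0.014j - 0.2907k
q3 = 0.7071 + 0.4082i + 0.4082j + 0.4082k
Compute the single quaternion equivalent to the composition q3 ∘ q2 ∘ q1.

q2 · q1 = 0.9127 - 0.2869i + 0.1444j - 0.2527k
q3 · q2 · q1 = 0.8067 + 0.0076i + 0.4607j + 0.3699k
0.8067 + 0.0076i + 0.4607j + 0.3699k


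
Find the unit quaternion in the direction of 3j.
j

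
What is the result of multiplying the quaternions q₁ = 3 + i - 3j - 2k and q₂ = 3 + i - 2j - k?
5i - 16j - 8k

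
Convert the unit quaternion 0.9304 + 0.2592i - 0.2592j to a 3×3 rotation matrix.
[[0.8656, -0.1344, -0.4823], [-0.1344, 0.8656, -0.4823], [0.4823, 0.4823, 0.7313]]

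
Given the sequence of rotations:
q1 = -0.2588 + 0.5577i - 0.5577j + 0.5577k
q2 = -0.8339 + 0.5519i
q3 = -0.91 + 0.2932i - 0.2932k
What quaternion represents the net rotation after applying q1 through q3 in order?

q2 · q1 = -0.092 - 0.6079i + 0.1573j - 0.7729k
q3 · q2 · q1 = 0.0353 + 0.5723i + 0.2617j + 0.7764k
0.0353 + 0.5723i + 0.2617j + 0.7764k


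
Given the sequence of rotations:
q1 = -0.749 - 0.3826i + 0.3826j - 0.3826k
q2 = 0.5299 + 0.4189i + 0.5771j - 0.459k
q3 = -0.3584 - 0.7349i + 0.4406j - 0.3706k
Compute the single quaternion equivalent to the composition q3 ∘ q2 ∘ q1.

q2 · q1 = -0.633 - 0.5617i + 0.1064j + 0.5221k
q3 · q2 · q1 = -0.0393 + 0.936i + 0.2748j + 0.2168k
-0.0393 + 0.936i + 0.2748j + 0.2168k


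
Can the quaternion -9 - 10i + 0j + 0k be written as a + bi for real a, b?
Yes. The quaternion -9 - 10i has j- and k-coefficients y = z = 0, so it lies in the complex subalgebra spanned by 1 and i.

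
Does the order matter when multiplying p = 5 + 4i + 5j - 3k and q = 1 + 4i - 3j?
Yes: pq = 4 + 15i - 22j - 35k ≠ 4 + 33i + 2j + 29k = qp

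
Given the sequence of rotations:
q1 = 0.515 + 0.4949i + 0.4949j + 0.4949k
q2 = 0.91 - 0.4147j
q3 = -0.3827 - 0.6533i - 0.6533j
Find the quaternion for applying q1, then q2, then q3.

q2 · q1 = 0.6739 + 0.2451i + 0.2368j + 0.6556k
q3 · q2 · q1 = 0.0569 - 0.9624i - 0.1026j - 0.2455k
0.0569 - 0.9624i - 0.1026j - 0.2455k


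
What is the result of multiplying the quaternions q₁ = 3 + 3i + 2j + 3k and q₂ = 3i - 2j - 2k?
1 + 11i + 9j - 18k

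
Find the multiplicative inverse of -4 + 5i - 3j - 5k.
-0.0533 - 0.0667i + 0.04j + 0.0667k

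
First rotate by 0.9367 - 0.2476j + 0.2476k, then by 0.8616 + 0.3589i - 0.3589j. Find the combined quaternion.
0.7182 + 0.2473i - 0.6384j + 0.1245k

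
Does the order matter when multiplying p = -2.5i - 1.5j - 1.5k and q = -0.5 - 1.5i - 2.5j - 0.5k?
Yes: pq = -8.25 - 1.75i + 1.75j + 4.75k ≠ -8.25 + 4.25i - 0.25j - 3.25k = qp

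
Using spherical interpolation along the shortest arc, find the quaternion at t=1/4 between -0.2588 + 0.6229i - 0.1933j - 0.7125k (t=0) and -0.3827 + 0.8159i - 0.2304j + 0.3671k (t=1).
-0.336 + 0.7758i - 0.2336j - 0.4802k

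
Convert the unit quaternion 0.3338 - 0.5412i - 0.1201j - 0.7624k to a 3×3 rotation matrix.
[[-0.1914, 0.639, 0.745], [-0.379, -0.7483, 0.5444], [0.9054, -0.1782, 0.3854]]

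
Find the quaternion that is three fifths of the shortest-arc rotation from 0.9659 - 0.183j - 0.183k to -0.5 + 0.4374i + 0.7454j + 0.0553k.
0.7607 - 0.2865i - 0.5703j - 0.1183k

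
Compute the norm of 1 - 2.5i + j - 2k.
3.5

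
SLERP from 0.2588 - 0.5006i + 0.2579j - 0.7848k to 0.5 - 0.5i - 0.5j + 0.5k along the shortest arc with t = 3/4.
-0.352 + 0.2666i + 0.5345j - 0.7206k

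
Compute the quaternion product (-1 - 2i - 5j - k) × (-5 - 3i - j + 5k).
-1 - 13i + 39j - 13k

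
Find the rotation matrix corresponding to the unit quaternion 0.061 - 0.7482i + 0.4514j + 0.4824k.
[[0.1271, -0.7343, -0.6668], [-0.6166, -0.585, 0.5268], [-0.7769, 0.3442, -0.5271]]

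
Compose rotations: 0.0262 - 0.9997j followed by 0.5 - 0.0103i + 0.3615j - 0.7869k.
0.3745 - 0.7869i - 0.4904j - 0.0103k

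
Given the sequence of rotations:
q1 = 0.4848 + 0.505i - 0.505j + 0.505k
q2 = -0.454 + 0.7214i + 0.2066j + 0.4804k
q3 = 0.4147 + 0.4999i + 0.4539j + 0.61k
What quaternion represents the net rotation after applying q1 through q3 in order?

q2 · q1 = -0.7227 + 0.4674i + 0.2077j - 0.465k
q3 · q2 · q1 = -0.344 - 0.5052i + 0.2757j - 0.742k
-0.344 - 0.5052i + 0.2757j - 0.742k


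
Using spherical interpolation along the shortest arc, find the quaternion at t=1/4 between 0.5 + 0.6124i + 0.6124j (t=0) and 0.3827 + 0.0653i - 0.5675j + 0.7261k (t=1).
0.3095 + 0.5235i + 0.7501j - 0.26k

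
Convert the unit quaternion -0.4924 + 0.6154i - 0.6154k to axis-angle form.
axis = (√2/2, 0, -√2/2), θ = 239°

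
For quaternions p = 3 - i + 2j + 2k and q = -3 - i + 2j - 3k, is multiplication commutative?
No: pq = -8 - 10i - 5j - 15k ≠ -8 + 10i + 5j - 15k = qp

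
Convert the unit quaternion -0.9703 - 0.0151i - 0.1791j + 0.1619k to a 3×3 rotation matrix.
[[0.8834, 0.3196, 0.3427], [-0.3088, 0.9471, -0.0873], [-0.3525, -0.0287, 0.9354]]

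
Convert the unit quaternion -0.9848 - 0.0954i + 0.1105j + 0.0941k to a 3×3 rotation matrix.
[[0.9579, 0.1643, -0.2356], [-0.2064, 0.9641, -0.1671], [0.1997, 0.2087, 0.9574]]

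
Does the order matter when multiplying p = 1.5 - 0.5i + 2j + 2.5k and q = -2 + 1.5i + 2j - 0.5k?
Yes: pq = -5 - 2.75i + 2.5j - 9.75k ≠ -5 + 9.25i - 4.5j - 1.75k = qp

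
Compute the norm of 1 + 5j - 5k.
√51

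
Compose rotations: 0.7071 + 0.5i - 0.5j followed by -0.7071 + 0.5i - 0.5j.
-1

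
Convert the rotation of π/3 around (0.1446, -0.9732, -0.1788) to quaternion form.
0.866 + 0.0723i - 0.4866j - 0.0894k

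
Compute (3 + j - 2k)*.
3 - j + 2k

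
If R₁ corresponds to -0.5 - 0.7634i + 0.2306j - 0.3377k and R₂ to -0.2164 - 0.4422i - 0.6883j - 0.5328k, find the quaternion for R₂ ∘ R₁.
-0.2506 + 0.7416i + 0.5517j - 0.2879k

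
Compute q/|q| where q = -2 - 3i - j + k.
-0.5164 - 0.7746i - 0.2582j + 0.2582k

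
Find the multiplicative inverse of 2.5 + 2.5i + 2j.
0.1515 - 0.1515i - 0.1212j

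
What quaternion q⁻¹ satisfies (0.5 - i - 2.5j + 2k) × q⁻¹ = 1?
0.0435 + 0.087i + 0.2174j - 0.1739k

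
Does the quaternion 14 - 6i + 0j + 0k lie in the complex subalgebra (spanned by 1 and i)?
Yes. The quaternion 14 - 6i has j- and k-coefficients y = z = 0, so it lies in the complex subalgebra spanned by 1 and i.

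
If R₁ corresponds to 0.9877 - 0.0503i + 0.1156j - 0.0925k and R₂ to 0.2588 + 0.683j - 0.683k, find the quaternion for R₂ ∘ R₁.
0.1135 + 0.0028i + 0.7389j - 0.6642k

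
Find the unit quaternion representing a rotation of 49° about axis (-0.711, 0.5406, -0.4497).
0.91 - 0.2948i + 0.2242j - 0.1865k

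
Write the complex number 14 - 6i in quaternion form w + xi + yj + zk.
14 - 6i + 0j + 0k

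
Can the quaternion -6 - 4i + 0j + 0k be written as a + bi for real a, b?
Yes. The quaternion -6 - 4i has j- and k-coefficients y = z = 0, so it lies in the complex subalgebra spanned by 1 and i.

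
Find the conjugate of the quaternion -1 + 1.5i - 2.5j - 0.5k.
-1 - 1.5i + 2.5j + 0.5k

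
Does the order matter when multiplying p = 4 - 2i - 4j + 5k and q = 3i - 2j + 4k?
Yes: pq = -22 + 6i + 15j + 32k ≠ -22 + 18i - 31j = qp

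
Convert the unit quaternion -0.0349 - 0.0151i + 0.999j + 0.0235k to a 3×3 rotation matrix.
[[-0.9971, -0.0285, -0.0704], [-0.0318, 0.9984, 0.0459], [0.069, 0.048, -0.9965]]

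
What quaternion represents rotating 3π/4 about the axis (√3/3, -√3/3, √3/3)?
0.3827 + 0.5334i - 0.5334j + 0.5334k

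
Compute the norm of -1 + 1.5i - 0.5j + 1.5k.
2.398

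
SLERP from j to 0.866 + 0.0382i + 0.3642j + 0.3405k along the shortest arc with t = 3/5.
0.6123 + 0.027i + 0.7526j + 0.2408k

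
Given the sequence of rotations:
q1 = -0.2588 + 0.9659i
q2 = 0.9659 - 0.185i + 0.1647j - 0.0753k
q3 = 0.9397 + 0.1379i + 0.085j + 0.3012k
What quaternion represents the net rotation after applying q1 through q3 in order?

q2 · q1 = -0.0713 + 0.9808i - 0.1154j - 0.1396k
q3 · q2 · q1 = -0.1504 + 0.9347i + 0.2002j - 0.2519k
-0.1504 + 0.9347i + 0.2002j - 0.2519k


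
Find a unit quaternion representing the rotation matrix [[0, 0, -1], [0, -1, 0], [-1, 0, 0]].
-0.7071i + 0.7071k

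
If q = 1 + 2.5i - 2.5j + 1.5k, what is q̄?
1 - 2.5i + 2.5j - 1.5k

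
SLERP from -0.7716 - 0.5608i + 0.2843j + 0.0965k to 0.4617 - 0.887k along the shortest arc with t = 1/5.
-0.7823 - 0.486i + 0.2464j + 0.3019k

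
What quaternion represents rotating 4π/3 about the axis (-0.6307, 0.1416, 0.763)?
-0.5 - 0.5462i + 0.1226j + 0.6608k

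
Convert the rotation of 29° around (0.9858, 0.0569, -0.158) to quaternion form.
0.9681 + 0.2468i + 0.0142j - 0.0396k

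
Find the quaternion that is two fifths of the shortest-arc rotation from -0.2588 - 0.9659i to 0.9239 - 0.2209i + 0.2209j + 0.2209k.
-0.7426 - 0.6448i - 0.128j - 0.128k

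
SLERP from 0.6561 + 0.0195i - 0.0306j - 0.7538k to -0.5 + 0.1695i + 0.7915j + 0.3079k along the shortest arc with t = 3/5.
0.631 - 0.1036i - 0.5391j - 0.5481k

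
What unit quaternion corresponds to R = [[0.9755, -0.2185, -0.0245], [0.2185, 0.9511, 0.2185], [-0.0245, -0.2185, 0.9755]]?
0.9877 - 0.1106i + 0.1106k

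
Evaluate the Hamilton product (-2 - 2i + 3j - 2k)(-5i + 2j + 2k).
-12 + 20i + 10j + 7k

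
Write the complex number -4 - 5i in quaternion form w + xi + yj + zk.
-4 - 5i + 0j + 0k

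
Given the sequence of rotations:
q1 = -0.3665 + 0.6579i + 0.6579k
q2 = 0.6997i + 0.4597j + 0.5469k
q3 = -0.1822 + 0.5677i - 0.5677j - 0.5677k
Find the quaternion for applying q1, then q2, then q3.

q2 · q1 = -0.8201 + 0.046i - 0.269j - 0.5029k
q3 · q2 · q1 = -0.3149 - 0.3412i + 0.774j + 0.4306k
-0.3149 - 0.3412i + 0.774j + 0.4306k


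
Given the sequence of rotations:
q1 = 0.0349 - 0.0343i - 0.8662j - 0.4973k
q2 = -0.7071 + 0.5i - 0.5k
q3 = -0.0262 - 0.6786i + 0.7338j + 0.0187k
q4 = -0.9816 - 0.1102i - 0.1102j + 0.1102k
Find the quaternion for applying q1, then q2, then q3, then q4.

q2 · q1 = -0.2562 - 0.3914i + 0.8783j - 0.0989k
q3 · q2 · q1 = -0.9015 + 0.0951i - 0.2854j - 0.311k
q4 · q3 · q2 · q1 = 0.8982 + 0.0717i + 0.3557j + 0.2479k
0.8982 + 0.0717i + 0.3557j + 0.2479k


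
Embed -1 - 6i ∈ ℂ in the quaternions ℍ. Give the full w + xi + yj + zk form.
-1 - 6i + 0j + 0k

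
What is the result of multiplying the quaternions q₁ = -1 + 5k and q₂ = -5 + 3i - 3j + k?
12i + 18j - 26k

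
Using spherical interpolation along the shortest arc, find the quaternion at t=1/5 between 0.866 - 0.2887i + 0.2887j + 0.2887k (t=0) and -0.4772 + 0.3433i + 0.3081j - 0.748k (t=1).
0.8353 - 0.3203i + 0.1724j + 0.4122k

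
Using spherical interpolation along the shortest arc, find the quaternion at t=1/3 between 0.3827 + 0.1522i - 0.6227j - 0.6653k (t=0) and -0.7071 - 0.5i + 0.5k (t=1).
0.5336 + 0.2931i - 0.443j - 0.6581k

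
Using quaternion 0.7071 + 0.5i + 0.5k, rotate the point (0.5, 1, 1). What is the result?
(0.043, -0.354, 1.457)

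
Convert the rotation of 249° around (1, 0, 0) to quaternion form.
-0.5664 + 0.8241i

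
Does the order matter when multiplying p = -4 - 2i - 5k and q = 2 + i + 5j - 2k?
Yes: pq = -16 + 17i - 29j - 12k ≠ -16 - 33i - 11j + 8k = qp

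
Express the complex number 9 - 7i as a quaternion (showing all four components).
9 - 7i + 0j + 0k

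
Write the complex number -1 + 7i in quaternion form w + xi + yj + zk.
-1 + 7i + 0j + 0k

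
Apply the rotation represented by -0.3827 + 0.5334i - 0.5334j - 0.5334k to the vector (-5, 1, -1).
(-0.126, -0.312, 5.185)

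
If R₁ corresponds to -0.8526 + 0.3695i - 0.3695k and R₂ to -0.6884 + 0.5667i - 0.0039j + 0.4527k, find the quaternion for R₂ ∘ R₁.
0.5448 - 0.7361i + 0.38j - 0.1302k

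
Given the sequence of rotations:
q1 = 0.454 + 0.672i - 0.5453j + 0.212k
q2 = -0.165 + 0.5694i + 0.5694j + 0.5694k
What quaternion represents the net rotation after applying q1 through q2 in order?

q2 · q1 = -0.2678 + 0.5788i + 0.6104j - 0.4696k
-0.2678 + 0.5788i + 0.6104j - 0.4696k


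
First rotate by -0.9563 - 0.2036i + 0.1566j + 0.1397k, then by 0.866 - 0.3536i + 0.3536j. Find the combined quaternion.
-0.9555 + 0.2112i - 0.1531j + 0.1376k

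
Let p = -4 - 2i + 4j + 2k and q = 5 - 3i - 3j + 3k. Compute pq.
-20 + 20i + 32j + 16k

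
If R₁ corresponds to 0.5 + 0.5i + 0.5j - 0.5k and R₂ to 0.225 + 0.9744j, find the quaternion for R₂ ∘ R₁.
-0.3747 - 0.3747i + 0.5997j - 0.5997k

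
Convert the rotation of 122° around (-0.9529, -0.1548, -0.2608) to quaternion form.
0.4848 - 0.8334i - 0.1354j - 0.2281k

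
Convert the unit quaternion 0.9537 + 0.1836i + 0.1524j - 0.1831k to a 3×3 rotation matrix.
[[0.8865, 0.4052, 0.2235], [-0.2933, 0.8655, -0.406], [-0.3579, 0.2944, 0.8861]]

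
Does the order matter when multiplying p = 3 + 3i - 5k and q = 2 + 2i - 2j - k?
Yes: pq = -5 + 2i - 13j - 19k ≠ -5 + 22i + j - 7k = qp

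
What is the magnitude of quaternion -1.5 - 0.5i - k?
1.871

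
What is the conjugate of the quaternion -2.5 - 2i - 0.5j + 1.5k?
-2.5 + 2i + 0.5j - 1.5k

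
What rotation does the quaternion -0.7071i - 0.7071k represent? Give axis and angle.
axis = (-√2/2, 0, -√2/2), θ = π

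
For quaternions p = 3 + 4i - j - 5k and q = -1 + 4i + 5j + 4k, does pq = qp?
No: pq = 6 + 29i - 20j + 41k ≠ 6 - 13i + 52j - 7k = qp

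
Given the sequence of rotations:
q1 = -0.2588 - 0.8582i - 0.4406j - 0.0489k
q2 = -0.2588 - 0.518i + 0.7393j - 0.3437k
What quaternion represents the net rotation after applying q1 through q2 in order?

q2 · q1 = -0.0686 + 0.1686i + 0.1923j + 0.9643k
-0.0686 + 0.1686i + 0.1923j + 0.9643k


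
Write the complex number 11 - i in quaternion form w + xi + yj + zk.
11 - i + 0j + 0k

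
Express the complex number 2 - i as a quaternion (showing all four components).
2 - i + 0j + 0k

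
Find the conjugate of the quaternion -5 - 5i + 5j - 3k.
-5 + 5i - 5j + 3k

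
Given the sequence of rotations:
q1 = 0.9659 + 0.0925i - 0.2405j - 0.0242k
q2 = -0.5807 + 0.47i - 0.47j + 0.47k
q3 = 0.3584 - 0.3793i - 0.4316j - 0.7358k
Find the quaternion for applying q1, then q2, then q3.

q2 · q1 = -0.706 + 0.5247i - 0.2595j + 0.3985k
q3 · q2 · q1 = 0.1272 + 0.0929i - 0.0232j + 0.9872k
0.1272 + 0.0929i - 0.0232j + 0.9872k


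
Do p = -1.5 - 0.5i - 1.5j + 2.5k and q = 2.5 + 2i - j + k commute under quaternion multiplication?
No: pq = -6.75 - 3.25i + 3.25j + 8.25k ≠ -6.75 - 5.25i - 7.75j + 1.25k = qp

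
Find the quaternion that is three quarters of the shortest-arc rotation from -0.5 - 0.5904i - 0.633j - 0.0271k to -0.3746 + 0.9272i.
0.1563 - 0.967i - 0.2009j - 0.0086k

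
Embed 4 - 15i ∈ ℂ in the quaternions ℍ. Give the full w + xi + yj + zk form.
4 - 15i + 0j + 0k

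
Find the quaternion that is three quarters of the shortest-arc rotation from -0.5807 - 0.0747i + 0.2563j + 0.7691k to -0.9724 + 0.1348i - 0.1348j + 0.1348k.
-0.9407 + 0.0862i - 0.0346j + 0.3264k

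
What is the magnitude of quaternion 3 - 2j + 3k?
√22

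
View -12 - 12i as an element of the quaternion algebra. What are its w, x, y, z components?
-12 - 12i + 0j + 0k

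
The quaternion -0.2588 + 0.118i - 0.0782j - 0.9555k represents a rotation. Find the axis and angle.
axis = (0.1222, -0.081, -0.9892), θ = 7π/6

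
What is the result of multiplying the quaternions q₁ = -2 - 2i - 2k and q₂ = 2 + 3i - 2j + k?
4 - 14i - 2k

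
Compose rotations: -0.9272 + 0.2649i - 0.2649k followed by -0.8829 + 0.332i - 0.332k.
0.6427 - 0.5417i + 0.5417k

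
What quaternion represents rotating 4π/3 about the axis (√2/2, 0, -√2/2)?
-0.5 + 0.6124i - 0.6124k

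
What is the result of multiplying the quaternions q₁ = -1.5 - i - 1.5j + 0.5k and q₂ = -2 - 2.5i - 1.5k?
1.25 + 8i + 0.25j - 2.5k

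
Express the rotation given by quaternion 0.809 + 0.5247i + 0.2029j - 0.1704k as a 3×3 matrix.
[[0.8596, 0.4886, 0.1495], [-0.0628, 0.3913, -0.9181], [-0.5071, 0.7798, 0.367]]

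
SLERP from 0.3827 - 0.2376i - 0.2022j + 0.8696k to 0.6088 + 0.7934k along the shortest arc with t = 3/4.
0.5599 - 0.0609i - 0.0518j + 0.8247k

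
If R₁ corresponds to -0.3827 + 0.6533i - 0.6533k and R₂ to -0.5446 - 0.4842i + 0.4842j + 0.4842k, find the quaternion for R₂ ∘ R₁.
0.8411 - 0.4868i - 0.1853j - 0.1458k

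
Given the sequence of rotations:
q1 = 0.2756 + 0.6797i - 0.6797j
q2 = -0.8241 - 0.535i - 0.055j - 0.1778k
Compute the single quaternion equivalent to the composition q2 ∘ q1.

q2 · q1 = 0.0991 - 0.8284i + 0.4241j + 0.352k
0.0991 - 0.8284i + 0.4241j + 0.352k


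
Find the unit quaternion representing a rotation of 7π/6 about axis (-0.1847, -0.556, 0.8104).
-0.2588 - 0.1784i - 0.5371j + 0.7828k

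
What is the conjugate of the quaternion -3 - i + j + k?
-3 + i - j - k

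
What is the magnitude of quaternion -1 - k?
√2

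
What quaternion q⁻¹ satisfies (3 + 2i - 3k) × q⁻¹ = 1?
0.1364 - 0.0909i + 0.1364k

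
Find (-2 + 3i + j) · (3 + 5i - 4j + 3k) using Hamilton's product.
-17 + 2i + 2j - 23k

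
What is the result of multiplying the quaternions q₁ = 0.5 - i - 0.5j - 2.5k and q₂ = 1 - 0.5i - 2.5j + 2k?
3.75 - 8.5i + 1.5j + 0.75k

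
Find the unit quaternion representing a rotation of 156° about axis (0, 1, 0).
0.2079 + 0.9781j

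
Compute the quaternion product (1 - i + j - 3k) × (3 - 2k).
-3 - 5i + j - 11k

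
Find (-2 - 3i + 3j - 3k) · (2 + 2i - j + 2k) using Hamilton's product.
11 - 7i + 8j - 13k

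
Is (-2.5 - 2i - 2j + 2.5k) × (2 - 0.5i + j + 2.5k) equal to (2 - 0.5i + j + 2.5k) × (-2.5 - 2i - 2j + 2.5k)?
No: pq = -10.25 - 10.25i - 2.75j - 4.25k ≠ -10.25 + 4.75i - 10.25j + 1.75k = qp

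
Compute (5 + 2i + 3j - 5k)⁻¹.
0.0794 - 0.0317i - 0.0476j + 0.0794k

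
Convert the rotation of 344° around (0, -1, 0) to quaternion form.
-0.9903 - 0.1392j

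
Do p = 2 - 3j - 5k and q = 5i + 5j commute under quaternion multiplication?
No: pq = 15 + 35i - 15j + 15k ≠ 15 - 15i + 35j - 15k = qp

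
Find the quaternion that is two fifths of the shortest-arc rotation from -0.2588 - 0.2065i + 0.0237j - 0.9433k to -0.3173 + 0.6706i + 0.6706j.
-0.0233 - 0.5498i - 0.3668j - 0.7501k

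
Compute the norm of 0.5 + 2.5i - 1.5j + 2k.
3.571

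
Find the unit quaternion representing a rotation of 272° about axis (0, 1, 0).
-0.7193 + 0.6947j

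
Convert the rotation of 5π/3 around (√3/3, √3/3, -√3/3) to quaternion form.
-0.866 + 0.2887i + 0.2887j - 0.2887k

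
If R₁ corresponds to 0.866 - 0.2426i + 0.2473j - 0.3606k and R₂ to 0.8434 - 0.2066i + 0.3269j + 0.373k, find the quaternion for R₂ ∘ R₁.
0.7339 - 0.5936i + 0.3267j + 0.0471k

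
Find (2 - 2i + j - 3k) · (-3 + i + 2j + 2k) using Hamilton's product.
16i + 2j + 8k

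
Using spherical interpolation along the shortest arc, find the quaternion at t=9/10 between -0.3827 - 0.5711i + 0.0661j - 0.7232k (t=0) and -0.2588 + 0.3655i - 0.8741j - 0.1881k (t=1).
0.1958 - 0.447i + 0.8697j + 0.074k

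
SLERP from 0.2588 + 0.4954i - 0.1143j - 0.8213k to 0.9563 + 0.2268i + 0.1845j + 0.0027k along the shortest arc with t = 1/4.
0.5256 + 0.4915i - 0.0374j - 0.6934k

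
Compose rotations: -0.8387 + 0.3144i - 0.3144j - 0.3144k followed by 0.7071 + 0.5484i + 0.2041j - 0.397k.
-0.8261 - 0.4266i - 0.3459j - 0.1259k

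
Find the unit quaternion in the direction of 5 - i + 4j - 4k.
0.6565 - 0.1313i + 0.5252j - 0.5252k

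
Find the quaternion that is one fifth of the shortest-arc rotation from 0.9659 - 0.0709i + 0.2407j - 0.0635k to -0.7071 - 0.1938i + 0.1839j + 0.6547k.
0.9665 - 0.0158i + 0.16j - 0.2002k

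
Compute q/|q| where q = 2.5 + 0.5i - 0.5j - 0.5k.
0.9449 + 0.189i - 0.189j - 0.189k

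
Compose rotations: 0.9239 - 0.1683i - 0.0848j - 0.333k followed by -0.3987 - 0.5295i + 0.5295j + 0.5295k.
-0.2362 - 0.5535i + 0.2576j + 0.756k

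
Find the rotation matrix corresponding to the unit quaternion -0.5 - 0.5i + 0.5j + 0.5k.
[[0, 0, -1], [-1, 0, 0], [0, 1, 0]]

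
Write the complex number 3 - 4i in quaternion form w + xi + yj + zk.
3 - 4i + 0j + 0k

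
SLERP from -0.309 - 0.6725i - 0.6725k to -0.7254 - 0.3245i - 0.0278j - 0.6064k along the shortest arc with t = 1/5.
-0.4044 - 0.6164i - 0.0058j - 0.6757k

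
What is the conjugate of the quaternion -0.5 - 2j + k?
-0.5 + 2j - k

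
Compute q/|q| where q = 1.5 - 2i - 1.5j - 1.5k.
0.4575 - 0.61i - 0.4575j - 0.4575k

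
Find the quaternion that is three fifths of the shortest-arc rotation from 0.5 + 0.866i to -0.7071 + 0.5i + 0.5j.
-0.2716 + 0.8793i + 0.3913j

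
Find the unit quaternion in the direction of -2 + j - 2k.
-0.6667 + 0.3333j - 0.6667k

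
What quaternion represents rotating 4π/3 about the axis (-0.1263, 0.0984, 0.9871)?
-0.5 - 0.1094i + 0.0852j + 0.8549k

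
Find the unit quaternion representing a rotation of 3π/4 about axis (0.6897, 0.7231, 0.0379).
0.3827 + 0.6372i + 0.6681j + 0.035k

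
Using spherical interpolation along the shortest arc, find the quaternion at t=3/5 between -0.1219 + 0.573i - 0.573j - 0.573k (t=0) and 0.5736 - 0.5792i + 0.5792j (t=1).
-0.4187 + 0.6177i - 0.6177j - 0.2483k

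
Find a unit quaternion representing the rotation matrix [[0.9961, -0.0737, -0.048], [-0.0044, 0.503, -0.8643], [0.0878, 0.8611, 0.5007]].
0.866 + 0.4981i - 0.0392j + 0.02k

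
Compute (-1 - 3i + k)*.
-1 + 3i - k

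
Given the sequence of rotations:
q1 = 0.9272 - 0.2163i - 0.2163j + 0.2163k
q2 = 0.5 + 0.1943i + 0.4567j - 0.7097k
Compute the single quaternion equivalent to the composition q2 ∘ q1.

q2 · q1 = 0.7579 + 0.0173i + 0.4268j - 0.4931k
0.7579 + 0.0173i + 0.4268j - 0.4931k


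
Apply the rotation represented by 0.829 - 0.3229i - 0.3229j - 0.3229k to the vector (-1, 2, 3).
(-0.076, 3.724, 0.351)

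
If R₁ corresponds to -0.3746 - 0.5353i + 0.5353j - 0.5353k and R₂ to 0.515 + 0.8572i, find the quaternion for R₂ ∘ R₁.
0.2659 - 0.5968i + 0.7345j + 0.1832k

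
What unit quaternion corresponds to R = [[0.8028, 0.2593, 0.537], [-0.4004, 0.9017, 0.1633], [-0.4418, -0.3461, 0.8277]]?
0.9397 - 0.1355i + 0.2604j - 0.1755k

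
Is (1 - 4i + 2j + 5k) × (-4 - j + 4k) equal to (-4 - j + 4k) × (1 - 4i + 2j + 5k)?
No: pq = -22 + 29i + 7j - 12k ≠ -22 + 3i - 25j - 20k = qp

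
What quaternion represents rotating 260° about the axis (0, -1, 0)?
-0.6428 - 0.766j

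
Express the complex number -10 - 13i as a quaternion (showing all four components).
-10 - 13i + 0j + 0k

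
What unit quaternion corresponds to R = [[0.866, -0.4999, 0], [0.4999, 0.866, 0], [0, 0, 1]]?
0.9659 + 0.2588k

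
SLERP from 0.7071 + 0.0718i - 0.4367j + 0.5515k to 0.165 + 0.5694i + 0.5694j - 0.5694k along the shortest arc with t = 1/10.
0.6456 - 0.004i - 0.4832j + 0.5914k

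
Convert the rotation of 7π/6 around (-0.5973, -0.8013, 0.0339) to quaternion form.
-0.2588 - 0.5769i - 0.774j + 0.0327k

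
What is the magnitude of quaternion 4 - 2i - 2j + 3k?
√33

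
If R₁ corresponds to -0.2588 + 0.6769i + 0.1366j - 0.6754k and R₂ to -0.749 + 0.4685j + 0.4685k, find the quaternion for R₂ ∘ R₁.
0.4463 - 0.8874i + 0.0936j + 0.0675k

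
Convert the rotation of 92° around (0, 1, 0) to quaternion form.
0.6947 + 0.7193j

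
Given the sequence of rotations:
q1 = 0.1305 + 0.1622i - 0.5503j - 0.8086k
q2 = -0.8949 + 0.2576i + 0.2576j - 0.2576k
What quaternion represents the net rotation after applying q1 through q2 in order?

q2 · q1 = -0.2251 - 0.4616i + 0.6926j + 0.5065k
-0.2251 - 0.4616i + 0.6926j + 0.5065k


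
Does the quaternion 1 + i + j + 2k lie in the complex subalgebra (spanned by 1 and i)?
No. The quaternion 1 + i + j + 2k has j-coefficient y = 1 and k-coefficient z = 2, not both zero, so it does not lie in the complex subalgebra spanned by 1 and i.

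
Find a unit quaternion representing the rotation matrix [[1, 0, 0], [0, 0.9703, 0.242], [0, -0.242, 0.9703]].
0.9925 - 0.1219i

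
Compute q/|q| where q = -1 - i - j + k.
-0.5 - 0.5i - 0.5j + 0.5k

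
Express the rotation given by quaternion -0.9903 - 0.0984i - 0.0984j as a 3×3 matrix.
[[0.9806, 0.0194, 0.1949], [0.0194, 0.9806, -0.1949], [-0.1949, 0.1949, 0.9613]]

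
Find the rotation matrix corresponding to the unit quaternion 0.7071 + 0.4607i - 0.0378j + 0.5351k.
[[0.4245, -0.7916, 0.4396], [0.7219, 0.0028, -0.692], [0.5465, 0.6111, 0.5727]]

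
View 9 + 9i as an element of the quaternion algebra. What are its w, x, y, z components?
9 + 9i + 0j + 0k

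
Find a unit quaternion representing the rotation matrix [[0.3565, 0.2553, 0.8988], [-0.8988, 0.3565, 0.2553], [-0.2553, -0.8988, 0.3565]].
0.7193 - 0.4011i + 0.4011j - 0.4011k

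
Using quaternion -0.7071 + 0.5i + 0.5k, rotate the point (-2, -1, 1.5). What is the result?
(-0.957, 2.475, 0.457)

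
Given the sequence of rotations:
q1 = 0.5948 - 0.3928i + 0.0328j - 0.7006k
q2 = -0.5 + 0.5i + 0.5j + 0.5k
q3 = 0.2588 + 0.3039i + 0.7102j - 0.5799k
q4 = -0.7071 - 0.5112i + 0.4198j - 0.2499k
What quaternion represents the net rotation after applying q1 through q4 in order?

q2 · q1 = 0.2329 + 0.1271i + 0.4349j + 0.8605k
q3 · q2 · q1 = 0.2118 + 0.967i - 0.0573j + 0.1295k
q4 · q3 · q2 · q1 = 0.401 - 0.752i - 0.046j - 0.5212k
0.401 - 0.752i - 0.046j - 0.5212k


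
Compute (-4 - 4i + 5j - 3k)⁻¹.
-0.0606 + 0.0606i - 0.0758j + 0.0455k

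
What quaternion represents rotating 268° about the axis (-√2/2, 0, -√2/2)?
-0.6947 - 0.5087i - 0.5087k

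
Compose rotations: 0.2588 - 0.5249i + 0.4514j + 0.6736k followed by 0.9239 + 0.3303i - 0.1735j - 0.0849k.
0.548 - 0.478i + 0.1942j + 0.6584k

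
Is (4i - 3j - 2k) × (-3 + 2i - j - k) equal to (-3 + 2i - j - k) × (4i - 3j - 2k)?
No: pq = -13 - 11i + 9j + 8k ≠ -13 - 13i + 9j + 4k = qp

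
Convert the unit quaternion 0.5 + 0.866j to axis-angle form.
axis = (0, 1, 0), θ = 2π/3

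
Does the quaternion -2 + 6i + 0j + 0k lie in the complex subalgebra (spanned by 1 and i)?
Yes. The quaternion -2 + 6i has j- and k-coefficients y = z = 0, so it lies in the complex subalgebra spanned by 1 and i.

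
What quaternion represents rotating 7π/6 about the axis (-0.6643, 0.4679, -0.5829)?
-0.2588 - 0.6417i + 0.452j - 0.563k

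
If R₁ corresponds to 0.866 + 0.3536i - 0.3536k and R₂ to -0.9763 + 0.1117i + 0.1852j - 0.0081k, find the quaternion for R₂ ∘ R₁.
-0.8878 - 0.314i + 0.197j + 0.2727k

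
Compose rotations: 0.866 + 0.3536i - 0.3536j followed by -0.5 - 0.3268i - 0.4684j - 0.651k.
-0.4831 - 0.69i - 0.459j - 0.2826k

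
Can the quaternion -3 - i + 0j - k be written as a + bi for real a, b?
No. The quaternion -3 - i - k has j-coefficient y = 0 and k-coefficient z = -1, not both zero, so it does not lie in the complex subalgebra spanned by 1 and i.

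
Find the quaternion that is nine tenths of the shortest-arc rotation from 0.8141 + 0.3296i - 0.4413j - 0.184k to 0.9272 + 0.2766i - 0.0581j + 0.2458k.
0.9306 + 0.2868i - 0.0997j + 0.2043k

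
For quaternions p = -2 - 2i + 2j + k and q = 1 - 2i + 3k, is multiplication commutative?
No: pq = -9 + 8i + 6j - k ≠ -9 - 4i - 2j - 9k = qp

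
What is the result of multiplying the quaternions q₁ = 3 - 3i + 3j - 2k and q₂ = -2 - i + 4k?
-1 + 15i + 8j + 19k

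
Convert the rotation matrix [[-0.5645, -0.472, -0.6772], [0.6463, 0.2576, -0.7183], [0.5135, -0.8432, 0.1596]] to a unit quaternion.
-0.4617 + 0.0676i + 0.6447j - 0.6055k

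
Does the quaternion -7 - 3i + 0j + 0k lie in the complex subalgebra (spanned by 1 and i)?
Yes. The quaternion -7 - 3i has j- and k-coefficients y = z = 0, so it lies in the complex subalgebra spanned by 1 and i.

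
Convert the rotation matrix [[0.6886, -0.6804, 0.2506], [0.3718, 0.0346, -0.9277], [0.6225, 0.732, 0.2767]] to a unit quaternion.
0.7071 + 0.5868i - 0.1315j + 0.372k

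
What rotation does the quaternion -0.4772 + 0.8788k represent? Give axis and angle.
axis = (0, 0, 1), θ = 237°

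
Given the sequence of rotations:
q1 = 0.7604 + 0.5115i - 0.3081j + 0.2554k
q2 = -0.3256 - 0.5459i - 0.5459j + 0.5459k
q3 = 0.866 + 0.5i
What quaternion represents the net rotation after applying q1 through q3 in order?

q2 · q1 = -0.276 - 0.5529i + 0.1039j + 0.7794k
q3 · q2 · q1 = 0.0374 - 0.6168i - 0.2997j + 0.7269k
0.0374 - 0.6168i - 0.2997j + 0.7269k


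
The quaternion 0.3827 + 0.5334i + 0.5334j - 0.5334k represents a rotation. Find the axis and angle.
axis = (√3/3, √3/3, -√3/3), θ = 3π/4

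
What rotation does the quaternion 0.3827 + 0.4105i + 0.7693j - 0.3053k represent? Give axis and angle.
axis = (0.4443, 0.8327, -0.3305), θ = 3π/4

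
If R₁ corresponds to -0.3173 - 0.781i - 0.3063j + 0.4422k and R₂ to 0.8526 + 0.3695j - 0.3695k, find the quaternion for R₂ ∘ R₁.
0.006 - 0.6157i - 0.0898j + 0.7828k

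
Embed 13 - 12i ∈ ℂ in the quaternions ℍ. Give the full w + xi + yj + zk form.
13 - 12i + 0j + 0k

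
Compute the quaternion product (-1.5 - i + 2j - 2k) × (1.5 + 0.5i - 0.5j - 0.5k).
-1.75 - 4.25i + 2.25j - 2.75k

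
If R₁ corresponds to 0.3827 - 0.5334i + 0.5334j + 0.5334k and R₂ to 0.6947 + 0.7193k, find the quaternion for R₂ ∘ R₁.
-0.1178 - 0.7542i - 0.0131j + 0.6458k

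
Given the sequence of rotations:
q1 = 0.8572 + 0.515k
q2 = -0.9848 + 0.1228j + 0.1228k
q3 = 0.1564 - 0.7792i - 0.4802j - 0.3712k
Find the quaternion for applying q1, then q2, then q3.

q2 · q1 = -0.9074 + 0.0632i + 0.1053j - 0.4019k
q3 · q2 · q1 = -0.1913 + 0.949i + 0.1156j + 0.2223k
-0.1913 + 0.949i + 0.1156j + 0.2223k


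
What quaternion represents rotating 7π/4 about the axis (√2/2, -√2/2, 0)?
-0.9239 + 0.2706i - 0.2706j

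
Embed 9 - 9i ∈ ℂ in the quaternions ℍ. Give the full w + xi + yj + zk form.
9 - 9i + 0j + 0k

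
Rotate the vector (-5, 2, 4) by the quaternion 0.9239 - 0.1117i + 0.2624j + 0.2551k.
(-3.009, 0.987, 5.914)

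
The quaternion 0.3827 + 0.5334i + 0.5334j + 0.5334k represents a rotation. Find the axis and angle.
axis = (√3/3, √3/3, √3/3), θ = 3π/4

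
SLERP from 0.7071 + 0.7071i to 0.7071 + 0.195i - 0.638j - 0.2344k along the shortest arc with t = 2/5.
0.7784 + 0.5493i - 0.2853j - 0.1048k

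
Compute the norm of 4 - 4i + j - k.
√34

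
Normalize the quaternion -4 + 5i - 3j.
-0.5657 + 0.7071i - 0.4243j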